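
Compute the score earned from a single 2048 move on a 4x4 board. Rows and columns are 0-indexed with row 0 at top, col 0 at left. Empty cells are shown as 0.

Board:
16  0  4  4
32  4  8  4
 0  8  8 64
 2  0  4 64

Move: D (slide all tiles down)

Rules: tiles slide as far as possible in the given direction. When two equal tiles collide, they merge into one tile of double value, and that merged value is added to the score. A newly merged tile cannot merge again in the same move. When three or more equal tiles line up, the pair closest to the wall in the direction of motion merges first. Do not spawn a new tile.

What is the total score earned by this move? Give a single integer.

Answer: 152

Derivation:
Slide down:
col 0: [16, 32, 0, 2] -> [0, 16, 32, 2]  score +0 (running 0)
col 1: [0, 4, 8, 0] -> [0, 0, 4, 8]  score +0 (running 0)
col 2: [4, 8, 8, 4] -> [0, 4, 16, 4]  score +16 (running 16)
col 3: [4, 4, 64, 64] -> [0, 0, 8, 128]  score +136 (running 152)
Board after move:
  0   0   0   0
 16   0   4   0
 32   4  16   8
  2   8   4 128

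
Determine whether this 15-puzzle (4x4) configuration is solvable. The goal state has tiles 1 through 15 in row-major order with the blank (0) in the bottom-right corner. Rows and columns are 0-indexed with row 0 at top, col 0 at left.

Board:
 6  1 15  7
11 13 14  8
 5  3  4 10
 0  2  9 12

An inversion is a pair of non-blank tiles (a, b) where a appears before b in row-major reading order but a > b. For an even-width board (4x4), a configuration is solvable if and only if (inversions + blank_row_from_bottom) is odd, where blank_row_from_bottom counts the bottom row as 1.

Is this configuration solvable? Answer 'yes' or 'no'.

Answer: no

Derivation:
Inversions: 55
Blank is in row 3 (0-indexed from top), which is row 1 counting from the bottom (bottom = 1).
55 + 1 = 56, which is even, so the puzzle is not solvable.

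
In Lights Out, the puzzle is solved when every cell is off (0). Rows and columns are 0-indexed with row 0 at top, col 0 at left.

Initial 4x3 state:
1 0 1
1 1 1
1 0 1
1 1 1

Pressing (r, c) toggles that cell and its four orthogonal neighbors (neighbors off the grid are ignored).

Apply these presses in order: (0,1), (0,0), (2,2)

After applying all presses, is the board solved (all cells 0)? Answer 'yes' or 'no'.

After press 1 at (0,1):
0 1 0
1 0 1
1 0 1
1 1 1

After press 2 at (0,0):
1 0 0
0 0 1
1 0 1
1 1 1

After press 3 at (2,2):
1 0 0
0 0 0
1 1 0
1 1 0

Lights still on: 5

Answer: no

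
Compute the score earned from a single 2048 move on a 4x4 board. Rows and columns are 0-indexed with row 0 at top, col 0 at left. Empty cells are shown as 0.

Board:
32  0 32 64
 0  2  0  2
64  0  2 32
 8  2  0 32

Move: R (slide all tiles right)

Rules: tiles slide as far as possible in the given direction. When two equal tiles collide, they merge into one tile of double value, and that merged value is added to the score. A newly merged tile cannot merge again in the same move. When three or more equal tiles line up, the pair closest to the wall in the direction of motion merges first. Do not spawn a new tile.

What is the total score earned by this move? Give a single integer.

Slide right:
row 0: [32, 0, 32, 64] -> [0, 0, 64, 64]  score +64 (running 64)
row 1: [0, 2, 0, 2] -> [0, 0, 0, 4]  score +4 (running 68)
row 2: [64, 0, 2, 32] -> [0, 64, 2, 32]  score +0 (running 68)
row 3: [8, 2, 0, 32] -> [0, 8, 2, 32]  score +0 (running 68)
Board after move:
 0  0 64 64
 0  0  0  4
 0 64  2 32
 0  8  2 32

Answer: 68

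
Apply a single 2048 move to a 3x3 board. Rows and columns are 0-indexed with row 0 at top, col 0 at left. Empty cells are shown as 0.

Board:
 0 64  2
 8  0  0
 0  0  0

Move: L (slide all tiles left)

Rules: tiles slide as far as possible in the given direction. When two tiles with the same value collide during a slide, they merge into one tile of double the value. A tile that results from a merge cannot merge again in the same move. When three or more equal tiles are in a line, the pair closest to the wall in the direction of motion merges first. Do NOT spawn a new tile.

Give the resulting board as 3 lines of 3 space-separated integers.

Slide left:
row 0: [0, 64, 2] -> [64, 2, 0]
row 1: [8, 0, 0] -> [8, 0, 0]
row 2: [0, 0, 0] -> [0, 0, 0]

Answer: 64  2  0
 8  0  0
 0  0  0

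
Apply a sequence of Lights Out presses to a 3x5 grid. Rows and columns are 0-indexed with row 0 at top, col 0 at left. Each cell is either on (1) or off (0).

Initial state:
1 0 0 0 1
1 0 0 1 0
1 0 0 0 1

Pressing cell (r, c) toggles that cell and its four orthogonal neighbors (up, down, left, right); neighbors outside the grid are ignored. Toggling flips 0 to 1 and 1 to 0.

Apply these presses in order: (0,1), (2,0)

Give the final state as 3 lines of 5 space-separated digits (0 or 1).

Answer: 0 1 1 0 1
0 1 0 1 0
0 1 0 0 1

Derivation:
After press 1 at (0,1):
0 1 1 0 1
1 1 0 1 0
1 0 0 0 1

After press 2 at (2,0):
0 1 1 0 1
0 1 0 1 0
0 1 0 0 1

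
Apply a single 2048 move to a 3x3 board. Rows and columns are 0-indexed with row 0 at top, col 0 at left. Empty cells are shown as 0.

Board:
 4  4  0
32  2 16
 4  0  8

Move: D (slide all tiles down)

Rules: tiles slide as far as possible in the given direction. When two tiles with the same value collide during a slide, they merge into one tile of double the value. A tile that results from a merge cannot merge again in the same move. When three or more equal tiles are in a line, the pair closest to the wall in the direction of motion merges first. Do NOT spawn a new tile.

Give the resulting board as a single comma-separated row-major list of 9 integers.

Answer: 4, 0, 0, 32, 4, 16, 4, 2, 8

Derivation:
Slide down:
col 0: [4, 32, 4] -> [4, 32, 4]
col 1: [4, 2, 0] -> [0, 4, 2]
col 2: [0, 16, 8] -> [0, 16, 8]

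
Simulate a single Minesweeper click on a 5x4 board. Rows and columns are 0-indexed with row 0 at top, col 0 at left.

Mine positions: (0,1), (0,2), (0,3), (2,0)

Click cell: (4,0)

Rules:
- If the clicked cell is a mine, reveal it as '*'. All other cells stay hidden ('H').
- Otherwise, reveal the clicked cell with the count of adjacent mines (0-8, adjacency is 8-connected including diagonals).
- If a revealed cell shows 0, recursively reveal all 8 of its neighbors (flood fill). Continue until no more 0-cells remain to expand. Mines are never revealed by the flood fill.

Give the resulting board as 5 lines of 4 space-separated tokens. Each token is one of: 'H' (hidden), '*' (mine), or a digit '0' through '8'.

H H H H
H 3 3 2
H 1 0 0
1 1 0 0
0 0 0 0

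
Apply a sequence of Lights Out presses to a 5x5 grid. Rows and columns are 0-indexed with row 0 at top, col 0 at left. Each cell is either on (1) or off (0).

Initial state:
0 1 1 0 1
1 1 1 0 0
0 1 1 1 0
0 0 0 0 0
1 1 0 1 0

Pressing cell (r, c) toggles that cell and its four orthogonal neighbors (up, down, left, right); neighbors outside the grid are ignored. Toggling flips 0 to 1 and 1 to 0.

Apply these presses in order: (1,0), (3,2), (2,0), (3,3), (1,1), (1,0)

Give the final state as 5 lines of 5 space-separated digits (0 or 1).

Answer: 0 0 1 0 1
1 0 0 0 0
1 1 0 0 0
1 1 0 0 1
1 1 1 0 0

Derivation:
After press 1 at (1,0):
1 1 1 0 1
0 0 1 0 0
1 1 1 1 0
0 0 0 0 0
1 1 0 1 0

After press 2 at (3,2):
1 1 1 0 1
0 0 1 0 0
1 1 0 1 0
0 1 1 1 0
1 1 1 1 0

After press 3 at (2,0):
1 1 1 0 1
1 0 1 0 0
0 0 0 1 0
1 1 1 1 0
1 1 1 1 0

After press 4 at (3,3):
1 1 1 0 1
1 0 1 0 0
0 0 0 0 0
1 1 0 0 1
1 1 1 0 0

After press 5 at (1,1):
1 0 1 0 1
0 1 0 0 0
0 1 0 0 0
1 1 0 0 1
1 1 1 0 0

After press 6 at (1,0):
0 0 1 0 1
1 0 0 0 0
1 1 0 0 0
1 1 0 0 1
1 1 1 0 0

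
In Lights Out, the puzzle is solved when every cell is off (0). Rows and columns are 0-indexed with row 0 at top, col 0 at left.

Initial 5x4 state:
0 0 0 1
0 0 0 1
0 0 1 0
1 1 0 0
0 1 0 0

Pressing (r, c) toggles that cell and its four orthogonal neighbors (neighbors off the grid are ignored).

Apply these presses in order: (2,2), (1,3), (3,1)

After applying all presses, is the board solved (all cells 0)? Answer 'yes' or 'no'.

Answer: yes

Derivation:
After press 1 at (2,2):
0 0 0 1
0 0 1 1
0 1 0 1
1 1 1 0
0 1 0 0

After press 2 at (1,3):
0 0 0 0
0 0 0 0
0 1 0 0
1 1 1 0
0 1 0 0

After press 3 at (3,1):
0 0 0 0
0 0 0 0
0 0 0 0
0 0 0 0
0 0 0 0

Lights still on: 0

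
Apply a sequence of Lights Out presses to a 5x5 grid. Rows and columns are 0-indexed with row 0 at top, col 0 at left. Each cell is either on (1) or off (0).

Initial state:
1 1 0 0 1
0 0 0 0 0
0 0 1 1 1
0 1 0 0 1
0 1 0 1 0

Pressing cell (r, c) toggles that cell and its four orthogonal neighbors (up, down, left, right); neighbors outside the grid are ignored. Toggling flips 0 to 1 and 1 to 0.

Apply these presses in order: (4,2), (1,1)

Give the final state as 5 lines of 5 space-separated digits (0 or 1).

After press 1 at (4,2):
1 1 0 0 1
0 0 0 0 0
0 0 1 1 1
0 1 1 0 1
0 0 1 0 0

After press 2 at (1,1):
1 0 0 0 1
1 1 1 0 0
0 1 1 1 1
0 1 1 0 1
0 0 1 0 0

Answer: 1 0 0 0 1
1 1 1 0 0
0 1 1 1 1
0 1 1 0 1
0 0 1 0 0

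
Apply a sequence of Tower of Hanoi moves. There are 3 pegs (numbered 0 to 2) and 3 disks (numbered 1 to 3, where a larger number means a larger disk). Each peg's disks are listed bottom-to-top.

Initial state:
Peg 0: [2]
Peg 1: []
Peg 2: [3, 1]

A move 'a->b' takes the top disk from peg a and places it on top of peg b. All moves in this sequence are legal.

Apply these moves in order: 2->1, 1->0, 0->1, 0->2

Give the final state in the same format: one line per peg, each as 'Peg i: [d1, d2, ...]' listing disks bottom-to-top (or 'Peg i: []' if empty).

Answer: Peg 0: []
Peg 1: [1]
Peg 2: [3, 2]

Derivation:
After move 1 (2->1):
Peg 0: [2]
Peg 1: [1]
Peg 2: [3]

After move 2 (1->0):
Peg 0: [2, 1]
Peg 1: []
Peg 2: [3]

After move 3 (0->1):
Peg 0: [2]
Peg 1: [1]
Peg 2: [3]

After move 4 (0->2):
Peg 0: []
Peg 1: [1]
Peg 2: [3, 2]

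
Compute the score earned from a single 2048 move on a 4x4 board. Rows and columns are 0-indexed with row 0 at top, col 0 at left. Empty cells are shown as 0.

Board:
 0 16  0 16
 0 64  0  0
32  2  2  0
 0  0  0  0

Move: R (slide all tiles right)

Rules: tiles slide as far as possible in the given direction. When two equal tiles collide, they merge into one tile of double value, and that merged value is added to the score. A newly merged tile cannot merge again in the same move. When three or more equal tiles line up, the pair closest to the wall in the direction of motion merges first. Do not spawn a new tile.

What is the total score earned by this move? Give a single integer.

Slide right:
row 0: [0, 16, 0, 16] -> [0, 0, 0, 32]  score +32 (running 32)
row 1: [0, 64, 0, 0] -> [0, 0, 0, 64]  score +0 (running 32)
row 2: [32, 2, 2, 0] -> [0, 0, 32, 4]  score +4 (running 36)
row 3: [0, 0, 0, 0] -> [0, 0, 0, 0]  score +0 (running 36)
Board after move:
 0  0  0 32
 0  0  0 64
 0  0 32  4
 0  0  0  0

Answer: 36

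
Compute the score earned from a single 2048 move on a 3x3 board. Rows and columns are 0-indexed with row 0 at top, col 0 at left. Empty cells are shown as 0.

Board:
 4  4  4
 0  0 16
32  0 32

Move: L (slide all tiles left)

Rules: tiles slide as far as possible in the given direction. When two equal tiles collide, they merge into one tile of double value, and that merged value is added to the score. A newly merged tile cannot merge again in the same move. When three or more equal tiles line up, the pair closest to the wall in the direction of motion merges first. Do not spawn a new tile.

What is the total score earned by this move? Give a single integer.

Answer: 72

Derivation:
Slide left:
row 0: [4, 4, 4] -> [8, 4, 0]  score +8 (running 8)
row 1: [0, 0, 16] -> [16, 0, 0]  score +0 (running 8)
row 2: [32, 0, 32] -> [64, 0, 0]  score +64 (running 72)
Board after move:
 8  4  0
16  0  0
64  0  0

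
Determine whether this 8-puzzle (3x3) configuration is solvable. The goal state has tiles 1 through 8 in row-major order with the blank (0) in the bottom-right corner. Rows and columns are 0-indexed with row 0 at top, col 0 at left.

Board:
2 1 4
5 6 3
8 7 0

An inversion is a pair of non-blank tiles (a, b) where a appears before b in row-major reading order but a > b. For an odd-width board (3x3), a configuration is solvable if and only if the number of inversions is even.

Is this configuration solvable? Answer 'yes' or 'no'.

Inversions (pairs i<j in row-major order where tile[i] > tile[j] > 0): 5
5 is odd, so the puzzle is not solvable.

Answer: no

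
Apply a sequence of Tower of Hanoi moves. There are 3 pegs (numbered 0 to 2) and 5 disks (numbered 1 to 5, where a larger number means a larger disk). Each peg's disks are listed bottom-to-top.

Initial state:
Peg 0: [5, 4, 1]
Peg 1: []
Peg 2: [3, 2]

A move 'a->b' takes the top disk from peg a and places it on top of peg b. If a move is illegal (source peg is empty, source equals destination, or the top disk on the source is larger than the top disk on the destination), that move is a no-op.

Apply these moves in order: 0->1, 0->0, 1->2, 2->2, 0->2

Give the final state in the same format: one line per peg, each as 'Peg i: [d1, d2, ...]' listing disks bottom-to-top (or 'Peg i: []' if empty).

Answer: Peg 0: [5, 4]
Peg 1: []
Peg 2: [3, 2, 1]

Derivation:
After move 1 (0->1):
Peg 0: [5, 4]
Peg 1: [1]
Peg 2: [3, 2]

After move 2 (0->0):
Peg 0: [5, 4]
Peg 1: [1]
Peg 2: [3, 2]

After move 3 (1->2):
Peg 0: [5, 4]
Peg 1: []
Peg 2: [3, 2, 1]

After move 4 (2->2):
Peg 0: [5, 4]
Peg 1: []
Peg 2: [3, 2, 1]

After move 5 (0->2):
Peg 0: [5, 4]
Peg 1: []
Peg 2: [3, 2, 1]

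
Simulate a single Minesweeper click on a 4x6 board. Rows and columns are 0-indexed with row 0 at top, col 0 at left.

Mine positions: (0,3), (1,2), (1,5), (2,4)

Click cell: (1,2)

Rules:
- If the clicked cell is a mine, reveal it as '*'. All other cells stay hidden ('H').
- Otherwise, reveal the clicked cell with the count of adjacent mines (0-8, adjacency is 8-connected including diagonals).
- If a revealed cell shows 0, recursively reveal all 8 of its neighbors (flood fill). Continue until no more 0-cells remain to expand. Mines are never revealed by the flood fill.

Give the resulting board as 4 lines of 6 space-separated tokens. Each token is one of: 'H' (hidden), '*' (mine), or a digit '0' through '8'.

H H H H H H
H H * H H H
H H H H H H
H H H H H H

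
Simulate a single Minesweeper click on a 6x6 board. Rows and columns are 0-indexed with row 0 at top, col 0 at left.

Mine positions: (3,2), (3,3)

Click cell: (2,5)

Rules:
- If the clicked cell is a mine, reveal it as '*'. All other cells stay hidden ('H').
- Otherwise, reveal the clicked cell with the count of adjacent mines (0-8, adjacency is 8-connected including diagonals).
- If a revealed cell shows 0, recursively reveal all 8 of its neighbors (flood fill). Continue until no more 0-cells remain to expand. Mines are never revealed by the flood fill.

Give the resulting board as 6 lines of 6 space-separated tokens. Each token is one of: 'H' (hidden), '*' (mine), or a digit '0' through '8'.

0 0 0 0 0 0
0 0 0 0 0 0
0 1 2 2 1 0
0 1 H H 1 0
0 1 2 2 1 0
0 0 0 0 0 0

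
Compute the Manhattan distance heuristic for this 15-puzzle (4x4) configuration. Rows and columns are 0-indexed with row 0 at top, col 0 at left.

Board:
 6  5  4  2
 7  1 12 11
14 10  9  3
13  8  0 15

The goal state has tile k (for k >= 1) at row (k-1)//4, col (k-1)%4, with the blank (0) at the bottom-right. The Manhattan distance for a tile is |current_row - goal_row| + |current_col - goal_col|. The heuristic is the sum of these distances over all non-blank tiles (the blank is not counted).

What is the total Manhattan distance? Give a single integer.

Tile 6: at (0,0), goal (1,1), distance |0-1|+|0-1| = 2
Tile 5: at (0,1), goal (1,0), distance |0-1|+|1-0| = 2
Tile 4: at (0,2), goal (0,3), distance |0-0|+|2-3| = 1
Tile 2: at (0,3), goal (0,1), distance |0-0|+|3-1| = 2
Tile 7: at (1,0), goal (1,2), distance |1-1|+|0-2| = 2
Tile 1: at (1,1), goal (0,0), distance |1-0|+|1-0| = 2
Tile 12: at (1,2), goal (2,3), distance |1-2|+|2-3| = 2
Tile 11: at (1,3), goal (2,2), distance |1-2|+|3-2| = 2
Tile 14: at (2,0), goal (3,1), distance |2-3|+|0-1| = 2
Tile 10: at (2,1), goal (2,1), distance |2-2|+|1-1| = 0
Tile 9: at (2,2), goal (2,0), distance |2-2|+|2-0| = 2
Tile 3: at (2,3), goal (0,2), distance |2-0|+|3-2| = 3
Tile 13: at (3,0), goal (3,0), distance |3-3|+|0-0| = 0
Tile 8: at (3,1), goal (1,3), distance |3-1|+|1-3| = 4
Tile 15: at (3,3), goal (3,2), distance |3-3|+|3-2| = 1
Sum: 2 + 2 + 1 + 2 + 2 + 2 + 2 + 2 + 2 + 0 + 2 + 3 + 0 + 4 + 1 = 27

Answer: 27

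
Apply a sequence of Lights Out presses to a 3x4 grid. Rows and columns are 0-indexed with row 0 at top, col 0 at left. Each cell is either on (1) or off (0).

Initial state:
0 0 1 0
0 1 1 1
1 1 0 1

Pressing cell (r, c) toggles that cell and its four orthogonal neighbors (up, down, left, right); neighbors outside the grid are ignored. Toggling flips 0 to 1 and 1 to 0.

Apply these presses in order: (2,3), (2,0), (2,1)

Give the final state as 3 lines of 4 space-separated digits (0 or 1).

Answer: 0 0 1 0
1 0 1 0
1 1 0 0

Derivation:
After press 1 at (2,3):
0 0 1 0
0 1 1 0
1 1 1 0

After press 2 at (2,0):
0 0 1 0
1 1 1 0
0 0 1 0

After press 3 at (2,1):
0 0 1 0
1 0 1 0
1 1 0 0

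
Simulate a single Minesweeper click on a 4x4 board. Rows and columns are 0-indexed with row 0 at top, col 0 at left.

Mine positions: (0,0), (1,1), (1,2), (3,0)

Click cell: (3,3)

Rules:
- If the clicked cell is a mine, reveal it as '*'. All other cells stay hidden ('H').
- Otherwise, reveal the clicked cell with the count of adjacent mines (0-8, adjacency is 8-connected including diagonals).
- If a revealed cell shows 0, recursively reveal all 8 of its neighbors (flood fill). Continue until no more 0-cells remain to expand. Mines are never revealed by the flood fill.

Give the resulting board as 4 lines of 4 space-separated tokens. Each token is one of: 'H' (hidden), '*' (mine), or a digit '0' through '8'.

H H H H
H H H H
H 3 2 1
H 1 0 0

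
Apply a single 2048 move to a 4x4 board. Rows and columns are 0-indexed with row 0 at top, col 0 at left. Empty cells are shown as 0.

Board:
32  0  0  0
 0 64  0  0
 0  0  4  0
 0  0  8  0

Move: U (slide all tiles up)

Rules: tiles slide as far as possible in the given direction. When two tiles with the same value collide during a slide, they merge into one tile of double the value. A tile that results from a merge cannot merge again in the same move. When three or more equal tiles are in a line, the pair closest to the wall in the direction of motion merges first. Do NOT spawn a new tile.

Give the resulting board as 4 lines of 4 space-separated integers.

Slide up:
col 0: [32, 0, 0, 0] -> [32, 0, 0, 0]
col 1: [0, 64, 0, 0] -> [64, 0, 0, 0]
col 2: [0, 0, 4, 8] -> [4, 8, 0, 0]
col 3: [0, 0, 0, 0] -> [0, 0, 0, 0]

Answer: 32 64  4  0
 0  0  8  0
 0  0  0  0
 0  0  0  0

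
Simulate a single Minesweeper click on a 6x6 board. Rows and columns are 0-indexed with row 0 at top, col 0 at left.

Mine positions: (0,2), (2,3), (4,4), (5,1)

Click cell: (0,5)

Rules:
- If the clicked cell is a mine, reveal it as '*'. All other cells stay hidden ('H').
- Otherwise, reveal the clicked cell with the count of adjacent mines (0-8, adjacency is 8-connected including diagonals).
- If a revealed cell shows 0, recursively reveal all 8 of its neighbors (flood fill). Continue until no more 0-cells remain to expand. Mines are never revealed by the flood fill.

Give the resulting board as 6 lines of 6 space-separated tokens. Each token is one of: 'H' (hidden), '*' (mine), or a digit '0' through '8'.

H H H 1 0 0
H H H 2 1 0
H H H H 1 0
H H H H 2 1
H H H H H H
H H H H H H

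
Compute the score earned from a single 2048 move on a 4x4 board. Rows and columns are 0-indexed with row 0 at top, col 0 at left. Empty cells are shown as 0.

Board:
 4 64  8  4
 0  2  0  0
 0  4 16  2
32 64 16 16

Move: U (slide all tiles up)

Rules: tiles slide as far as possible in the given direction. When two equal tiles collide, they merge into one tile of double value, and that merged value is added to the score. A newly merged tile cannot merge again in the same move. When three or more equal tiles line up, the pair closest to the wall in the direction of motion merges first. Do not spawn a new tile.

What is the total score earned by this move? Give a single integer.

Answer: 32

Derivation:
Slide up:
col 0: [4, 0, 0, 32] -> [4, 32, 0, 0]  score +0 (running 0)
col 1: [64, 2, 4, 64] -> [64, 2, 4, 64]  score +0 (running 0)
col 2: [8, 0, 16, 16] -> [8, 32, 0, 0]  score +32 (running 32)
col 3: [4, 0, 2, 16] -> [4, 2, 16, 0]  score +0 (running 32)
Board after move:
 4 64  8  4
32  2 32  2
 0  4  0 16
 0 64  0  0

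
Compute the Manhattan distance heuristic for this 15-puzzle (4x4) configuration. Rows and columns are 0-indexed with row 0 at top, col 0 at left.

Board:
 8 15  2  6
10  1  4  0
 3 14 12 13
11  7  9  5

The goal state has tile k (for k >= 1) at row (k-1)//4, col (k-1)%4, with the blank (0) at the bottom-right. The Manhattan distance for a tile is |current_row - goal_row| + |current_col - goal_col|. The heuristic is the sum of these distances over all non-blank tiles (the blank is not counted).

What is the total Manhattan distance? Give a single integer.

Answer: 42

Derivation:
Tile 8: (0,0)->(1,3) = 4
Tile 15: (0,1)->(3,2) = 4
Tile 2: (0,2)->(0,1) = 1
Tile 6: (0,3)->(1,1) = 3
Tile 10: (1,0)->(2,1) = 2
Tile 1: (1,1)->(0,0) = 2
Tile 4: (1,2)->(0,3) = 2
Tile 3: (2,0)->(0,2) = 4
Tile 14: (2,1)->(3,1) = 1
Tile 12: (2,2)->(2,3) = 1
Tile 13: (2,3)->(3,0) = 4
Tile 11: (3,0)->(2,2) = 3
Tile 7: (3,1)->(1,2) = 3
Tile 9: (3,2)->(2,0) = 3
Tile 5: (3,3)->(1,0) = 5
Sum: 4 + 4 + 1 + 3 + 2 + 2 + 2 + 4 + 1 + 1 + 4 + 3 + 3 + 3 + 5 = 42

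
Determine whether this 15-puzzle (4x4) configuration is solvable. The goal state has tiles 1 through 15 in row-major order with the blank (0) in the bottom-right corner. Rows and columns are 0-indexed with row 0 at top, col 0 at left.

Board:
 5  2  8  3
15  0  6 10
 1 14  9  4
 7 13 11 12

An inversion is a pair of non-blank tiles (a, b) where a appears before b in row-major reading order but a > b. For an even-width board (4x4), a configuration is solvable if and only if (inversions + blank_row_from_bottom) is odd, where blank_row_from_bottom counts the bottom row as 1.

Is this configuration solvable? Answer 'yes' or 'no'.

Answer: no

Derivation:
Inversions: 37
Blank is in row 1 (0-indexed from top), which is row 3 counting from the bottom (bottom = 1).
37 + 3 = 40, which is even, so the puzzle is not solvable.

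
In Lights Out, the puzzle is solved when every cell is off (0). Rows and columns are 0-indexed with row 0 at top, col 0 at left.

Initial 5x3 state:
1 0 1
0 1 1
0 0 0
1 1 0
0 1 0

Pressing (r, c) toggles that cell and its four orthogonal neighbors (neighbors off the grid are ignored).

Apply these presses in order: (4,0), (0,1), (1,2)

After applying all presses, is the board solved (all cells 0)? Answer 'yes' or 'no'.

Answer: no

Derivation:
After press 1 at (4,0):
1 0 1
0 1 1
0 0 0
0 1 0
1 0 0

After press 2 at (0,1):
0 1 0
0 0 1
0 0 0
0 1 0
1 0 0

After press 3 at (1,2):
0 1 1
0 1 0
0 0 1
0 1 0
1 0 0

Lights still on: 6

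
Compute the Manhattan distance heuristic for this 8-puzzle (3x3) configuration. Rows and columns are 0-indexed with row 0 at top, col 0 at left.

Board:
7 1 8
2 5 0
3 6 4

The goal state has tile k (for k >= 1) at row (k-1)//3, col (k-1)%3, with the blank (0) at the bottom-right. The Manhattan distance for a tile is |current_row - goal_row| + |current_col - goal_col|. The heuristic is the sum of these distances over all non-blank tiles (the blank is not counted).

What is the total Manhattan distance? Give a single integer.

Answer: 17

Derivation:
Tile 7: (0,0)->(2,0) = 2
Tile 1: (0,1)->(0,0) = 1
Tile 8: (0,2)->(2,1) = 3
Tile 2: (1,0)->(0,1) = 2
Tile 5: (1,1)->(1,1) = 0
Tile 3: (2,0)->(0,2) = 4
Tile 6: (2,1)->(1,2) = 2
Tile 4: (2,2)->(1,0) = 3
Sum: 2 + 1 + 3 + 2 + 0 + 4 + 2 + 3 = 17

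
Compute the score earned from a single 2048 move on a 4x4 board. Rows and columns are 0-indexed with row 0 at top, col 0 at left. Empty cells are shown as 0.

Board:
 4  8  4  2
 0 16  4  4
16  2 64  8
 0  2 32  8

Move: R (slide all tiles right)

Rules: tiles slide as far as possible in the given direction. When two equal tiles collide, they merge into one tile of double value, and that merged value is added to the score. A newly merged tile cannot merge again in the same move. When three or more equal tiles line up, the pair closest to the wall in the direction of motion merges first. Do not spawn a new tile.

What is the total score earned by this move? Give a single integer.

Slide right:
row 0: [4, 8, 4, 2] -> [4, 8, 4, 2]  score +0 (running 0)
row 1: [0, 16, 4, 4] -> [0, 0, 16, 8]  score +8 (running 8)
row 2: [16, 2, 64, 8] -> [16, 2, 64, 8]  score +0 (running 8)
row 3: [0, 2, 32, 8] -> [0, 2, 32, 8]  score +0 (running 8)
Board after move:
 4  8  4  2
 0  0 16  8
16  2 64  8
 0  2 32  8

Answer: 8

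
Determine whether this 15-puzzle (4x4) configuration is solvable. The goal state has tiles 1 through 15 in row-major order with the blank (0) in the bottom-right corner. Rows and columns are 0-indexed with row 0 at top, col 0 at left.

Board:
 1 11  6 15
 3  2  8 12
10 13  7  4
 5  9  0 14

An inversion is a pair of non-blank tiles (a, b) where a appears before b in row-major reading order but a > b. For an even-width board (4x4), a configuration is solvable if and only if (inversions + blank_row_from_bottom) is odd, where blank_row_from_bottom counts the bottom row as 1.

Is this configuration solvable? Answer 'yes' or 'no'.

Answer: no

Derivation:
Inversions: 43
Blank is in row 3 (0-indexed from top), which is row 1 counting from the bottom (bottom = 1).
43 + 1 = 44, which is even, so the puzzle is not solvable.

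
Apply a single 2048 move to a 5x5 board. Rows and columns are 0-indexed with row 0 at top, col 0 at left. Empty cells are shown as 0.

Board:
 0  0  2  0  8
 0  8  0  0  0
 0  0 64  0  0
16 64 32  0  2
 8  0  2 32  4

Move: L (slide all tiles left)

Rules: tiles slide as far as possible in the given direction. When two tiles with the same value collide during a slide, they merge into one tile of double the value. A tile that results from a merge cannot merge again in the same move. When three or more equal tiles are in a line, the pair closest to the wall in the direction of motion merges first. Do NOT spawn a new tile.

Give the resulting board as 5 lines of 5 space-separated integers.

Answer:  2  8  0  0  0
 8  0  0  0  0
64  0  0  0  0
16 64 32  2  0
 8  2 32  4  0

Derivation:
Slide left:
row 0: [0, 0, 2, 0, 8] -> [2, 8, 0, 0, 0]
row 1: [0, 8, 0, 0, 0] -> [8, 0, 0, 0, 0]
row 2: [0, 0, 64, 0, 0] -> [64, 0, 0, 0, 0]
row 3: [16, 64, 32, 0, 2] -> [16, 64, 32, 2, 0]
row 4: [8, 0, 2, 32, 4] -> [8, 2, 32, 4, 0]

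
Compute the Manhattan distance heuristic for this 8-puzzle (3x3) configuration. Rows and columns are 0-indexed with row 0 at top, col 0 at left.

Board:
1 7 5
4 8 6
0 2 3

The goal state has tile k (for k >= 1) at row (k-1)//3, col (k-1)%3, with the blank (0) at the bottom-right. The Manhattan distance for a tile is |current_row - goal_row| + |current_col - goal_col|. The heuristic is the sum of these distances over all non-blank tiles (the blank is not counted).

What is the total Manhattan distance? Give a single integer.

Answer: 10

Derivation:
Tile 1: (0,0)->(0,0) = 0
Tile 7: (0,1)->(2,0) = 3
Tile 5: (0,2)->(1,1) = 2
Tile 4: (1,0)->(1,0) = 0
Tile 8: (1,1)->(2,1) = 1
Tile 6: (1,2)->(1,2) = 0
Tile 2: (2,1)->(0,1) = 2
Tile 3: (2,2)->(0,2) = 2
Sum: 0 + 3 + 2 + 0 + 1 + 0 + 2 + 2 = 10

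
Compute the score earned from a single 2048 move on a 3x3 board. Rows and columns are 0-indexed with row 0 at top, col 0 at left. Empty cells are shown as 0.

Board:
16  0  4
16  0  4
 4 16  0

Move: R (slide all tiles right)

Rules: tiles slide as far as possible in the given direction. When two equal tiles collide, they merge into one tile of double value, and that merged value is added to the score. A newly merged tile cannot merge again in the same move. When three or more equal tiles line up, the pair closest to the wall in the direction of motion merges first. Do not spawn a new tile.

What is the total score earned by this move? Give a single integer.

Slide right:
row 0: [16, 0, 4] -> [0, 16, 4]  score +0 (running 0)
row 1: [16, 0, 4] -> [0, 16, 4]  score +0 (running 0)
row 2: [4, 16, 0] -> [0, 4, 16]  score +0 (running 0)
Board after move:
 0 16  4
 0 16  4
 0  4 16

Answer: 0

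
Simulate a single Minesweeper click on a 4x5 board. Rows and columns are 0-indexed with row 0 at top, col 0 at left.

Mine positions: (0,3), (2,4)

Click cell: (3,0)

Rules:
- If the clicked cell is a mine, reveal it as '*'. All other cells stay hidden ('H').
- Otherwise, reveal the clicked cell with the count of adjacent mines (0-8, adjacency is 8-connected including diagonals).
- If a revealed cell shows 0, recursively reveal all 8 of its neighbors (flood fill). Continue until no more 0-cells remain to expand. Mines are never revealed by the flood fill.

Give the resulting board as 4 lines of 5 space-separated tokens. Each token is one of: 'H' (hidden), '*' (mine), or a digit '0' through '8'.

0 0 1 H H
0 0 1 2 H
0 0 0 1 H
0 0 0 1 H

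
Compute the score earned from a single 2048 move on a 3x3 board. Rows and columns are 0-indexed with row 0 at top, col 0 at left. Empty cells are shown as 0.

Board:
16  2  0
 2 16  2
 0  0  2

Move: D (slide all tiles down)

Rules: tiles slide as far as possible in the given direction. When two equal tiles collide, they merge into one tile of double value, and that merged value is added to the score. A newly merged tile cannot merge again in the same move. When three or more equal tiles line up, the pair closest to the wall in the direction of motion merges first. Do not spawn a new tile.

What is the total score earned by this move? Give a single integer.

Slide down:
col 0: [16, 2, 0] -> [0, 16, 2]  score +0 (running 0)
col 1: [2, 16, 0] -> [0, 2, 16]  score +0 (running 0)
col 2: [0, 2, 2] -> [0, 0, 4]  score +4 (running 4)
Board after move:
 0  0  0
16  2  0
 2 16  4

Answer: 4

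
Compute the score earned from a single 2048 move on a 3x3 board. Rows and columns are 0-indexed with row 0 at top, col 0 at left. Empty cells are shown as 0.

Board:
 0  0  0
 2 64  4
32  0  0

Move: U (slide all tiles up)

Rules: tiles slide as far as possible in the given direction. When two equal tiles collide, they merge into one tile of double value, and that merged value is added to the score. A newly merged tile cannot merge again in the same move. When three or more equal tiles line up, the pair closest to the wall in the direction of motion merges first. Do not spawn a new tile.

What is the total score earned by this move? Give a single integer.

Slide up:
col 0: [0, 2, 32] -> [2, 32, 0]  score +0 (running 0)
col 1: [0, 64, 0] -> [64, 0, 0]  score +0 (running 0)
col 2: [0, 4, 0] -> [4, 0, 0]  score +0 (running 0)
Board after move:
 2 64  4
32  0  0
 0  0  0

Answer: 0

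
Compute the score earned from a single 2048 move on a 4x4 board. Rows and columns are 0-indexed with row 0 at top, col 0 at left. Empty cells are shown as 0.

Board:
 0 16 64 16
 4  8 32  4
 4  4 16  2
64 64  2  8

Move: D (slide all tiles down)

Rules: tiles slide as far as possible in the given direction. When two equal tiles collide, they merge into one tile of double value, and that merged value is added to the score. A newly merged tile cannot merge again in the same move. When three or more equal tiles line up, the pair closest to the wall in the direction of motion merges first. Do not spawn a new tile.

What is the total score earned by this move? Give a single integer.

Slide down:
col 0: [0, 4, 4, 64] -> [0, 0, 8, 64]  score +8 (running 8)
col 1: [16, 8, 4, 64] -> [16, 8, 4, 64]  score +0 (running 8)
col 2: [64, 32, 16, 2] -> [64, 32, 16, 2]  score +0 (running 8)
col 3: [16, 4, 2, 8] -> [16, 4, 2, 8]  score +0 (running 8)
Board after move:
 0 16 64 16
 0  8 32  4
 8  4 16  2
64 64  2  8

Answer: 8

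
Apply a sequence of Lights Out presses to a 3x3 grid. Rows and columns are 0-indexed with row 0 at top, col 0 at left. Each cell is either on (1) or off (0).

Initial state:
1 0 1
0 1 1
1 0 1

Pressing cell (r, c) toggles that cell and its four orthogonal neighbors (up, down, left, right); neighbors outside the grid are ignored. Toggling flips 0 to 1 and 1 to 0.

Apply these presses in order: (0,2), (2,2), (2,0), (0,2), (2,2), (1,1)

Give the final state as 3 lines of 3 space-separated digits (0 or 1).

Answer: 1 1 1
0 0 0
0 0 1

Derivation:
After press 1 at (0,2):
1 1 0
0 1 0
1 0 1

After press 2 at (2,2):
1 1 0
0 1 1
1 1 0

After press 3 at (2,0):
1 1 0
1 1 1
0 0 0

After press 4 at (0,2):
1 0 1
1 1 0
0 0 0

After press 5 at (2,2):
1 0 1
1 1 1
0 1 1

After press 6 at (1,1):
1 1 1
0 0 0
0 0 1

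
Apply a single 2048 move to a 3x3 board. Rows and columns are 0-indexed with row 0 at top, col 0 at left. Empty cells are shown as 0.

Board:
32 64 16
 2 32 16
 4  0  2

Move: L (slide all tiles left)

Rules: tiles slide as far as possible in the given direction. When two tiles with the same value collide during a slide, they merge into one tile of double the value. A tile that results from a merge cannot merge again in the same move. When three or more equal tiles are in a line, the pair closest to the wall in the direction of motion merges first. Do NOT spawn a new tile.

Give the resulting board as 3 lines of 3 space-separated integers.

Slide left:
row 0: [32, 64, 16] -> [32, 64, 16]
row 1: [2, 32, 16] -> [2, 32, 16]
row 2: [4, 0, 2] -> [4, 2, 0]

Answer: 32 64 16
 2 32 16
 4  2  0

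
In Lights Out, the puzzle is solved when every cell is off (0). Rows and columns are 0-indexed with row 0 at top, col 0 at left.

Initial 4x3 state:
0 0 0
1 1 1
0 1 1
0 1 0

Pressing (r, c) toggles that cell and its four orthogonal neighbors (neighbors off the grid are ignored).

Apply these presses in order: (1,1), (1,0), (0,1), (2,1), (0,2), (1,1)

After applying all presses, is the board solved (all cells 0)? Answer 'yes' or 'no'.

After press 1 at (1,1):
0 1 0
0 0 0
0 0 1
0 1 0

After press 2 at (1,0):
1 1 0
1 1 0
1 0 1
0 1 0

After press 3 at (0,1):
0 0 1
1 0 0
1 0 1
0 1 0

After press 4 at (2,1):
0 0 1
1 1 0
0 1 0
0 0 0

After press 5 at (0,2):
0 1 0
1 1 1
0 1 0
0 0 0

After press 6 at (1,1):
0 0 0
0 0 0
0 0 0
0 0 0

Lights still on: 0

Answer: yes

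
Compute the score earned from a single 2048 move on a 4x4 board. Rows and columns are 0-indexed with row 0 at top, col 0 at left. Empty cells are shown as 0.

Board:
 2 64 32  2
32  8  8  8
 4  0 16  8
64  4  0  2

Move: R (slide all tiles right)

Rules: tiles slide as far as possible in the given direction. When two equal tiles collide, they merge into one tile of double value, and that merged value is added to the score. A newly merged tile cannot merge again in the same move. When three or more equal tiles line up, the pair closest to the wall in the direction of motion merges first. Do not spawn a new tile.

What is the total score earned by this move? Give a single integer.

Answer: 16

Derivation:
Slide right:
row 0: [2, 64, 32, 2] -> [2, 64, 32, 2]  score +0 (running 0)
row 1: [32, 8, 8, 8] -> [0, 32, 8, 16]  score +16 (running 16)
row 2: [4, 0, 16, 8] -> [0, 4, 16, 8]  score +0 (running 16)
row 3: [64, 4, 0, 2] -> [0, 64, 4, 2]  score +0 (running 16)
Board after move:
 2 64 32  2
 0 32  8 16
 0  4 16  8
 0 64  4  2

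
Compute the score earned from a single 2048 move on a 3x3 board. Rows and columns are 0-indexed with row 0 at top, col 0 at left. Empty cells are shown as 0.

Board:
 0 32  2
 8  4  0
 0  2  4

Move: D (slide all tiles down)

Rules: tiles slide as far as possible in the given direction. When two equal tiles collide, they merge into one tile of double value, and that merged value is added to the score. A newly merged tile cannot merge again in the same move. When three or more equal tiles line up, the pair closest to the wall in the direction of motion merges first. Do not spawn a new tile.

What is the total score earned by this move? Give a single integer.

Slide down:
col 0: [0, 8, 0] -> [0, 0, 8]  score +0 (running 0)
col 1: [32, 4, 2] -> [32, 4, 2]  score +0 (running 0)
col 2: [2, 0, 4] -> [0, 2, 4]  score +0 (running 0)
Board after move:
 0 32  0
 0  4  2
 8  2  4

Answer: 0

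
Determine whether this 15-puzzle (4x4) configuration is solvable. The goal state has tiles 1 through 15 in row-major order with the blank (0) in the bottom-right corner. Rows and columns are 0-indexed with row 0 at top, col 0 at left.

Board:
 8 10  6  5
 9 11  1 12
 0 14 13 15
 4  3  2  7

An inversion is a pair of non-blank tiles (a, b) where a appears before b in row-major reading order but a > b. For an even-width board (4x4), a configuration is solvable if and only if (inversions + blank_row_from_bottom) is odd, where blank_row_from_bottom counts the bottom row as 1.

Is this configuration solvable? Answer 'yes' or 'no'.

Answer: no

Derivation:
Inversions: 54
Blank is in row 2 (0-indexed from top), which is row 2 counting from the bottom (bottom = 1).
54 + 2 = 56, which is even, so the puzzle is not solvable.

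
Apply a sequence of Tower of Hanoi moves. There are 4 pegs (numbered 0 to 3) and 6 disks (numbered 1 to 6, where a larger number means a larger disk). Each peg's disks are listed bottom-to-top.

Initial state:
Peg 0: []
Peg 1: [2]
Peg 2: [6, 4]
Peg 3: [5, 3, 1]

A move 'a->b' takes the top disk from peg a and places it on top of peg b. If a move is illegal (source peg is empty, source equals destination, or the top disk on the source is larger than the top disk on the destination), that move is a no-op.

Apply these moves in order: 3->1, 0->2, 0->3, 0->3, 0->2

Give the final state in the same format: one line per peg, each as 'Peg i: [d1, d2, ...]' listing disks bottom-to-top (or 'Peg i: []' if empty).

Answer: Peg 0: []
Peg 1: [2, 1]
Peg 2: [6, 4]
Peg 3: [5, 3]

Derivation:
After move 1 (3->1):
Peg 0: []
Peg 1: [2, 1]
Peg 2: [6, 4]
Peg 3: [5, 3]

After move 2 (0->2):
Peg 0: []
Peg 1: [2, 1]
Peg 2: [6, 4]
Peg 3: [5, 3]

After move 3 (0->3):
Peg 0: []
Peg 1: [2, 1]
Peg 2: [6, 4]
Peg 3: [5, 3]

After move 4 (0->3):
Peg 0: []
Peg 1: [2, 1]
Peg 2: [6, 4]
Peg 3: [5, 3]

After move 5 (0->2):
Peg 0: []
Peg 1: [2, 1]
Peg 2: [6, 4]
Peg 3: [5, 3]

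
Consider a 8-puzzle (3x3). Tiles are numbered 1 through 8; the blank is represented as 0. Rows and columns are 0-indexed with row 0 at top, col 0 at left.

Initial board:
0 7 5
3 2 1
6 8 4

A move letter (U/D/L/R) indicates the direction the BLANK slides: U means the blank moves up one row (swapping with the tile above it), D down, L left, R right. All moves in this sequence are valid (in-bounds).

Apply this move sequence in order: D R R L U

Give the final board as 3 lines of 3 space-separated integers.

Answer: 3 0 5
2 7 1
6 8 4

Derivation:
After move 1 (D):
3 7 5
0 2 1
6 8 4

After move 2 (R):
3 7 5
2 0 1
6 8 4

After move 3 (R):
3 7 5
2 1 0
6 8 4

After move 4 (L):
3 7 5
2 0 1
6 8 4

After move 5 (U):
3 0 5
2 7 1
6 8 4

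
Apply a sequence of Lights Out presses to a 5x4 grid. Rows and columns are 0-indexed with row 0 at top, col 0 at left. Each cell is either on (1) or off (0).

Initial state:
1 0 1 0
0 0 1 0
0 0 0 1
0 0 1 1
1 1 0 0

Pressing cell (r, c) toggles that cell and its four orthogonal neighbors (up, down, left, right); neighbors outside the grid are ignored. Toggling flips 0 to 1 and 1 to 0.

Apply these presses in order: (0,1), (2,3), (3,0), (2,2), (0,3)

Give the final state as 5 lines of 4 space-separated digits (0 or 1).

After press 1 at (0,1):
0 1 0 0
0 1 1 0
0 0 0 1
0 0 1 1
1 1 0 0

After press 2 at (2,3):
0 1 0 0
0 1 1 1
0 0 1 0
0 0 1 0
1 1 0 0

After press 3 at (3,0):
0 1 0 0
0 1 1 1
1 0 1 0
1 1 1 0
0 1 0 0

After press 4 at (2,2):
0 1 0 0
0 1 0 1
1 1 0 1
1 1 0 0
0 1 0 0

After press 5 at (0,3):
0 1 1 1
0 1 0 0
1 1 0 1
1 1 0 0
0 1 0 0

Answer: 0 1 1 1
0 1 0 0
1 1 0 1
1 1 0 0
0 1 0 0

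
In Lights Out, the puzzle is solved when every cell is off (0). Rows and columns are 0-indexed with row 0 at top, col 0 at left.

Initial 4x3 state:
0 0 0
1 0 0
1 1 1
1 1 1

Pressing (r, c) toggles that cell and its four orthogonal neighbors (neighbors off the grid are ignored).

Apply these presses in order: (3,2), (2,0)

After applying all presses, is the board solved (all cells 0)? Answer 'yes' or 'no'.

After press 1 at (3,2):
0 0 0
1 0 0
1 1 0
1 0 0

After press 2 at (2,0):
0 0 0
0 0 0
0 0 0
0 0 0

Lights still on: 0

Answer: yes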